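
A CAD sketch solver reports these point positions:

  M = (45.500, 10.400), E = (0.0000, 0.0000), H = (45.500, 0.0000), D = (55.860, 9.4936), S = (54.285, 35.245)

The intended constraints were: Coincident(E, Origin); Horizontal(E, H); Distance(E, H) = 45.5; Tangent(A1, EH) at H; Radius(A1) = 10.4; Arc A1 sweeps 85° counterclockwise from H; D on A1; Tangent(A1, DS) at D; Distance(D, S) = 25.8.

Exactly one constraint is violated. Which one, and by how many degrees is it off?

Tangent(A1, DS) at D — off by 8.50°.

E = (0.00, 0.00) ✓; E.y = 0.00, H.y = 0.00 ✓; |EH| = 45.50 ✓; ∠(MH, HE) = 90.00° ✓; |MH| = 10.40 ✓; bearing(M→D) − bearing(M→H) = 85.00° ✓; |MD| = 10.40 ✓; ∠(MD, DS) = 81.50° ✗; |DS| = 25.80 ✓.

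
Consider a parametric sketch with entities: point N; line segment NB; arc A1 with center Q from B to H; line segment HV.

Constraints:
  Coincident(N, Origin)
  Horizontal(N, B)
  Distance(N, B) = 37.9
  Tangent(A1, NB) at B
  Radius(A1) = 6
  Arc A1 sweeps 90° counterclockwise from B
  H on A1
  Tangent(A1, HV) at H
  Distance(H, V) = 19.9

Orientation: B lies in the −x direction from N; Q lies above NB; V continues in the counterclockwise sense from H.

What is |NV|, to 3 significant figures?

41.1

N is at the origin; NB is horizontal with |NB| = 37.9 and B on the −x side, so B = (-37.9, 0.00). A1 meets NB tangentially, so QB is at right angles to NB, so Q = B + (0, 6) = (-37.9, 6.00). On A1, B sits at bearing -90° from Q; a 90° counterclockwise sweep puts H at bearing 0°, so H = Q + 6.0·(cos 0°, sin 0°) = (-31.9, 6.00). Tangency of A1 to HV means the radius QH is perpendicular to HV, so HV runs along (−sin 0°, cos 0°); with |HV| = 19.9, V = (-31.9, 25.9). Then |NV| = |V − N| = 41.1.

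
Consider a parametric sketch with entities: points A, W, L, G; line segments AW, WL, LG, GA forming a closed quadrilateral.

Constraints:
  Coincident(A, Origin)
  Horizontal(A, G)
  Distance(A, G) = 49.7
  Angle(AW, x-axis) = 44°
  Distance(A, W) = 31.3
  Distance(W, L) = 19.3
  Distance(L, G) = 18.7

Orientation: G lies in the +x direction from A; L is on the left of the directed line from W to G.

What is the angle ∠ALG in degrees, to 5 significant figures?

95.301°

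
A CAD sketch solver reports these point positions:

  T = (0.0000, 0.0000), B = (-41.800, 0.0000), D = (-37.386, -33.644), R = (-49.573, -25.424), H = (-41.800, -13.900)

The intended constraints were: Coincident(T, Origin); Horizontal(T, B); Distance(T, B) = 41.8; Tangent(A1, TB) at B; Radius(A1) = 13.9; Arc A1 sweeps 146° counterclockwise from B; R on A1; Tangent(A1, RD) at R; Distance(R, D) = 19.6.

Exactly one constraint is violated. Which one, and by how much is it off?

Distance(R, D) = 19.6 — off by 4.90.

T = (0.00, 0.00) ✓; T.y = 0.00, B.y = 0.00 ✓; |TB| = 41.80 ✓; ∠(HB, BT) = 90.00° ✓; |HB| = 13.90 ✓; bearing(H→R) − bearing(H→B) = 146.0° ✓; |HR| = 13.90 ✓; ∠(HR, RD) = 90.00° ✓; |RD| = 14.70 ✗.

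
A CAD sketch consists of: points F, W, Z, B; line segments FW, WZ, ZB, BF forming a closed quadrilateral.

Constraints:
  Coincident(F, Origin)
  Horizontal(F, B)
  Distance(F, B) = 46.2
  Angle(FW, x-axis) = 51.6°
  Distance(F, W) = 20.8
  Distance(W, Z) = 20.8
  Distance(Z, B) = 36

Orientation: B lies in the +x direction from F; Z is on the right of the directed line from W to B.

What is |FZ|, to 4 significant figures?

11.33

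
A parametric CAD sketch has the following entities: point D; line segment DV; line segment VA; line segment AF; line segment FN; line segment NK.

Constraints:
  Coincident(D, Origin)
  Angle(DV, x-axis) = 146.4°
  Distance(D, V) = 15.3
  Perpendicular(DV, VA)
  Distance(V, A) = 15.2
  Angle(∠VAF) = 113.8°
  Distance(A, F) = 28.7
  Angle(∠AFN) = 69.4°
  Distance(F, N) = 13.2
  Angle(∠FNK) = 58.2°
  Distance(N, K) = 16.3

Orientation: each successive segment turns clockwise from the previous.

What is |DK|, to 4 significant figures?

21.56

∠AFN = 69.4° gives FN at -120.4° from the x-axis; with |FN| = 13.2, N = (17.27, 4.857). ∠FNK = 58.2° gives NK at 117.8° from the x-axis; with |NK| = 16.3, K = (9.667, 19.28). Then |DK| = |K − D| = 21.56.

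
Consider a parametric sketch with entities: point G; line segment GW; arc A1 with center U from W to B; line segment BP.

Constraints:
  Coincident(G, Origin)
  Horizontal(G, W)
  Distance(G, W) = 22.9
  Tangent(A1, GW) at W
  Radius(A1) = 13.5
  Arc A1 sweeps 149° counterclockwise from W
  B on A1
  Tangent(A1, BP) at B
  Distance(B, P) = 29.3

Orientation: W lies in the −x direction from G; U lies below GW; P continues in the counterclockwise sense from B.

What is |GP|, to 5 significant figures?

40.441

G is at the origin; GW is horizontal with |GW| = 22.9 and W on the −x side, so W = (-22.900, 0.0000). The tangent condition forces UW to be normal to GW, so U = W + (0, -13.5) = (-22.900, -13.500). On A1, W sits at bearing 90° from U; a 149° counterclockwise sweep puts B at bearing 239°, so B = U + 13.5·(cos 239°, sin 239°) = (-29.853, -25.072). Tangency of A1 to BP means the radius UB is perpendicular to BP, so BP runs along (−sin 239°, cos 239°); with |BP| = 29.3, P = (-4.7380, -40.162). Then |GP| = |P − G| = 40.441.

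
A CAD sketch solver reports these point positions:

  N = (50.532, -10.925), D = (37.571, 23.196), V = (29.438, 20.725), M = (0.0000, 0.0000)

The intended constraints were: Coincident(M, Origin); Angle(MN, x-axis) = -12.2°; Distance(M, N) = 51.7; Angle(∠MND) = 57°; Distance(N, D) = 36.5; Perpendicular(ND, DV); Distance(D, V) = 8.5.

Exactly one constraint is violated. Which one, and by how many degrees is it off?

Perpendicular(ND, DV) — off by 3.90°.

M = (0.00, 0.00) ✓; MN at -12.20° ✓; |MN| = 51.70 ✓; ∠MND = 57.00° ✓; |ND| = 36.50 ✓; ∠(ND, DV) = 86.10° ✗; |DV| = 8.500 ✓.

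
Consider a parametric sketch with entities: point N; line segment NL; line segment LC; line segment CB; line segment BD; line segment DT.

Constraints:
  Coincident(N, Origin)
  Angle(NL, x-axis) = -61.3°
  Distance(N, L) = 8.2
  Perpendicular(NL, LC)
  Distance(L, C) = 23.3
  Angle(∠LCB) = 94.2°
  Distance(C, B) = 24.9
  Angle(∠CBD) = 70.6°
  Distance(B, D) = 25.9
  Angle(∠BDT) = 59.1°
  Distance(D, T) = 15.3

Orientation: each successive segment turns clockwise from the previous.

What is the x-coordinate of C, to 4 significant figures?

-16.50

N is at the origin; NL runs at -61.3° with length 8.2, so L = (3.938, -7.193). NL is perpendicular to LC, so LC runs at -151.3°; with |LC| = 23.3, C = (-16.50, -18.38). So C.x = -16.50.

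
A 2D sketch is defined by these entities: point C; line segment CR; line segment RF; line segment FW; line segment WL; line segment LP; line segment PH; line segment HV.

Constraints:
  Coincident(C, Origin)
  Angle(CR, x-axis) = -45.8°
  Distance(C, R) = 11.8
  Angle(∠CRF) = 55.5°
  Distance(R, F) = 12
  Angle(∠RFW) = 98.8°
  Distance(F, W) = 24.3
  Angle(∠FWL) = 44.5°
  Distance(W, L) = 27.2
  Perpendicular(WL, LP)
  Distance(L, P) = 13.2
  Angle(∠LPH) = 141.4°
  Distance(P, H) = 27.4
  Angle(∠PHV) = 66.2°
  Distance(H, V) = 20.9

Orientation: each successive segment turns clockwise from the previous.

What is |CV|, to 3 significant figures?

18.3

C is at the origin; CR runs at -45.8° with length 11.8, so R = (8.23, -8.46). ∠CRF = 55.5° gives RF at -170° from the x-axis; with |RF| = 12.0, F = (-3.60, -10.5). ∠RFW = 98.8° gives FW at 108° from the x-axis; with |FW| = 24.3, W = (-11.3, 12.6). ∠FWL = 44.5° gives WL at -27.0° from the x-axis; with |WL| = 27.2, L = (12.9, 0.214). The perpendicularity gives LP at right angles to WL, so LP runs at -117°; with |LP| = 13.2, P = (6.93, -11.5). ∠LPH = 141.4° gives PH at -156° from the x-axis; with |PH| = 27.4, H = (-18.0, -22.9). ∠PHV = 66.2° gives HV at 90.6° from the x-axis; with |HV| = 20.9, V = (-18.2, -1.97). Then |CV| = |V − C| = 18.3.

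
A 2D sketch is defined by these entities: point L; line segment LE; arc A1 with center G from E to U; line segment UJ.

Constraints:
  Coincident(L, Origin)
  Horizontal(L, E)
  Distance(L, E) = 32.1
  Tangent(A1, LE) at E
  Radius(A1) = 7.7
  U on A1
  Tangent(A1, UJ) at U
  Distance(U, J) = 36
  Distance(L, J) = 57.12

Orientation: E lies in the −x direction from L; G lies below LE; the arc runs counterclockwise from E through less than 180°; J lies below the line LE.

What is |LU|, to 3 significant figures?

40.7

Checks: |GU| = 7.700 ✓; ∠(GU, UJ) = 90.00° ✓; |UJ| = 36.00 ✓; |LJ| = 57.12 ✓.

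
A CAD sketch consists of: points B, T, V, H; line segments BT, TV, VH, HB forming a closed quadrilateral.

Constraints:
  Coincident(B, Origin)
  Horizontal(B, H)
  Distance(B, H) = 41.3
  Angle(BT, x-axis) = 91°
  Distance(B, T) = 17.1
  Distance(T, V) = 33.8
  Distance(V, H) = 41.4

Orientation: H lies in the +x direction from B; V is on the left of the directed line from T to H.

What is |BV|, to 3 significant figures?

46.4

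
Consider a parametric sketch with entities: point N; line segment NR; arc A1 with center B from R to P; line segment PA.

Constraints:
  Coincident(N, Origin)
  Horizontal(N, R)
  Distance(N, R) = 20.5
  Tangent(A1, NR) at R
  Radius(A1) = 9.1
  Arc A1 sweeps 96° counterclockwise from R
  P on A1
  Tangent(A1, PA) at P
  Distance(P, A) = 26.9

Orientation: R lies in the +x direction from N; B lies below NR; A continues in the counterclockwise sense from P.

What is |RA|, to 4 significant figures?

37.33

N is at the origin; NR is horizontal with |NR| = 20.5 and R on the +x side, so R = (20.50, 0.000). A1 meets NR tangentially, so BR is at right angles to NR, so B = R + (0, -9.1) = (20.50, -9.100). On A1, R sits at bearing 90° from B; a 96° counterclockwise sweep puts P at bearing 186°, so P = B + 9.1·(cos 186°, sin 186°) = (11.45, -10.05). Since A1 is tangent to PA there, BP ⟂ PA, so PA runs along (−sin 186°, cos 186°); with |PA| = 26.9, A = (14.26, -36.80). Then |RA| = |A − R| = 37.33.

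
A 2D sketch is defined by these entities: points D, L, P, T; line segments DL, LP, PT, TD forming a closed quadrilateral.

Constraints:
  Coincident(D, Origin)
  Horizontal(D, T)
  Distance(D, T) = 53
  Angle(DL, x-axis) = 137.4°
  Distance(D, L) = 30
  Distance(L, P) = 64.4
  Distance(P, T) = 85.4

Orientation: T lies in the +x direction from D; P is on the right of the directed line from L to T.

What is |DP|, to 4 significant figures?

48.45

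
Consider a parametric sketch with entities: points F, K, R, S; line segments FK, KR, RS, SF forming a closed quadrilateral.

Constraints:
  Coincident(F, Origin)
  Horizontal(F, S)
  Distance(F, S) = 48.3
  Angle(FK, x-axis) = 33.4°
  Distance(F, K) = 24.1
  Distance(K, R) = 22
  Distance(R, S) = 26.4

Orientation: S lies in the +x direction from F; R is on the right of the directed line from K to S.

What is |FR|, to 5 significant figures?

24.808

Checks: |KR| = 22.00 ✓; |RS| = 26.40 ✓.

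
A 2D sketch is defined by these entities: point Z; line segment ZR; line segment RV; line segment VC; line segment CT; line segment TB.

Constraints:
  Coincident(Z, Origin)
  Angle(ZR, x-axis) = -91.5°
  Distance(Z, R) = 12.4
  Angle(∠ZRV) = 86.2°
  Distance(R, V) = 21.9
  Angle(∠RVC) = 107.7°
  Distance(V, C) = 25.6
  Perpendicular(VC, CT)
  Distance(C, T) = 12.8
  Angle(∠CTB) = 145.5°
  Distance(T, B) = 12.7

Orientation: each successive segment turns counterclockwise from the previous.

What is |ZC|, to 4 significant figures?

31.26

∠ZRV = 86.2° gives RV at 2.300° from the x-axis; with |RV| = 21.9, V = (21.56, -11.52). ∠RVC = 107.7° gives VC at 74.60° from the x-axis; with |VC| = 25.6, C = (28.36, 13.16). Then |ZC| = |C − Z| = 31.26.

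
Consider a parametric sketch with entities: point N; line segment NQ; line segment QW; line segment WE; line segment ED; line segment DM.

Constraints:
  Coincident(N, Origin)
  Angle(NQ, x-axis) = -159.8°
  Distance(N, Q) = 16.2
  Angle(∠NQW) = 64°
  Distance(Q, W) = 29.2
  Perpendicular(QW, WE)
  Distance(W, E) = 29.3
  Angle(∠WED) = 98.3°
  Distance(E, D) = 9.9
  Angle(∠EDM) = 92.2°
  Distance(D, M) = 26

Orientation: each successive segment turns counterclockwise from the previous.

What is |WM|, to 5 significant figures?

15.425

∠WED = 98.3° gives ED at 127.90° from the x-axis; with |ED| = 9.9, D = (20.070, 3.1551). ∠EDM = 92.2° gives DM at -144.30° from the x-axis; with |DM| = 26.0, M = (-1.0440, -12.017). Then |WM| = |M − W| = 15.425.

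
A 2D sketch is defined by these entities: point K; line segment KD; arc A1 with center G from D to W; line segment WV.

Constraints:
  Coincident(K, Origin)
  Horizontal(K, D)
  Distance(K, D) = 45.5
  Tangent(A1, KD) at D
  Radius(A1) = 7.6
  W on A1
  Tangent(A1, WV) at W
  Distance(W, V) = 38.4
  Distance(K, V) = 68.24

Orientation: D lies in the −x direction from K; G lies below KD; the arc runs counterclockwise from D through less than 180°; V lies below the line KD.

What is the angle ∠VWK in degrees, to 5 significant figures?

94.138°

Checks: |GW| = 7.600 ✓; ∠(GW, WV) = 90.00° ✓; |WV| = 38.40 ✓; |KV| = 68.24 ✓.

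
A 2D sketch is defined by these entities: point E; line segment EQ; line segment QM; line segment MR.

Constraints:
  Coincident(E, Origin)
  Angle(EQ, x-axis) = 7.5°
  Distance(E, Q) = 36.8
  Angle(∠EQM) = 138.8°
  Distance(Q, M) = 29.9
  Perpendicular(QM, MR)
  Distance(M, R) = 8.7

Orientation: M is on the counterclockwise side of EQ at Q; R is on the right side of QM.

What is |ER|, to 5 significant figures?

66.344

∠EQM = 138.8°, so QM runs at 7.5° + (180° − 138.8°) = 48.700° from the x-axis; with |QM| = 29.9, M = Q + 29.9·(cos 48.700°, sin 48.700°) = (56.219, 27.266). QM is perpendicular to MR; with |MR| = 8.7 on the right of QM, R = M + 8.7·(0.75126, -0.66000) = (62.755, 21.524). Then |ER| = |R − E| = 66.344.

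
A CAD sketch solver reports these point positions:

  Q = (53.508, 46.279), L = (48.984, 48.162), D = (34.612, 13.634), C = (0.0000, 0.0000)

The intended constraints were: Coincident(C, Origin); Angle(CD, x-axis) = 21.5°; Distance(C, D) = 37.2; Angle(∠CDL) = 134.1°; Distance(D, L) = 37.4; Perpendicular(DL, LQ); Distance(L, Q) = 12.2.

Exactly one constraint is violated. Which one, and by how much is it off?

Distance(L, Q) = 12.2 — off by 7.30.

C = (0.00, 0.00) ✓; CD at 21.50° ✓; |CD| = 37.20 ✓; ∠CDL = 134.1° ✓; |DL| = 37.40 ✓; ∠(DL, LQ) = 90.00° ✓; |LQ| = 4.900 ✗.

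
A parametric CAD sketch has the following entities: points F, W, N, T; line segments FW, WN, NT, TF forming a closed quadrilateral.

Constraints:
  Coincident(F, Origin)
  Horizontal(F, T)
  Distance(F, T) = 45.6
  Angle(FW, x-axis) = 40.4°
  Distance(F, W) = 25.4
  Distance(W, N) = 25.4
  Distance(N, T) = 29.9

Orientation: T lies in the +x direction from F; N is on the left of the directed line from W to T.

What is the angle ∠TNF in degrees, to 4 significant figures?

62.92°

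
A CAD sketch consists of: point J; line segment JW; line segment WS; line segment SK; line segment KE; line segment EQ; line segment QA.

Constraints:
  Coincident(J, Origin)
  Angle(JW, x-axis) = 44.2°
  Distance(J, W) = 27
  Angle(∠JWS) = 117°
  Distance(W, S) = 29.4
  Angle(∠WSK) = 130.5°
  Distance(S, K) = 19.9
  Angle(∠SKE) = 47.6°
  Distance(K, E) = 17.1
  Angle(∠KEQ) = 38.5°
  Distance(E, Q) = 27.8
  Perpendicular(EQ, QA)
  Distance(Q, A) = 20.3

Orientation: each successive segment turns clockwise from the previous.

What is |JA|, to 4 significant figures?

72.57

J is at the origin; JW runs at 44.2° with length 27.0, so W = (19.36, 18.82). ∠JWS = 117.0° gives WS at -18.80° from the x-axis; with |WS| = 29.4, S = (47.19, 9.349). ∠WSK = 130.5° gives SK at -68.30° from the x-axis; with |SK| = 19.9, K = (54.55, -9.141). ∠SKE = 47.6° gives KE at 159.3° from the x-axis; with |KE| = 17.1, E = (38.55, -3.096). ∠KEQ = 38.5° gives EQ at 17.80° from the x-axis; with |EQ| = 27.8, Q = (65.02, 5.402). The perpendicularity gives QA at right angles to EQ, so QA runs at -72.20°; with |QA| = 20.3, A = (71.22, -13.93). Then |JA| = |A − J| = 72.57.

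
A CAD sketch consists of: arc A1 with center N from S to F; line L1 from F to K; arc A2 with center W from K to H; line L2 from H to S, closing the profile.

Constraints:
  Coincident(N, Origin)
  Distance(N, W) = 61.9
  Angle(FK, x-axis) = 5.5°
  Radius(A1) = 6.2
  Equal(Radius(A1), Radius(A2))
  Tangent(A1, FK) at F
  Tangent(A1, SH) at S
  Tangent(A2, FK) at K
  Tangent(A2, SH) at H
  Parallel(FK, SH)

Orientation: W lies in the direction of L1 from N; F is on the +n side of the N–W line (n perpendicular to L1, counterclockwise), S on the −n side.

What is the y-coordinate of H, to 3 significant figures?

-0.239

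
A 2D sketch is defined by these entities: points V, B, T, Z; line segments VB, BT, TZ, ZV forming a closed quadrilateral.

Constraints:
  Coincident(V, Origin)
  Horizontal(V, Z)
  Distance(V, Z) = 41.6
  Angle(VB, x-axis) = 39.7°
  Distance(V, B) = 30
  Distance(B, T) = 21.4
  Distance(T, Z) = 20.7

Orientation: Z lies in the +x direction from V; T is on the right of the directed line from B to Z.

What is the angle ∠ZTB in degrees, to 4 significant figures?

78.52°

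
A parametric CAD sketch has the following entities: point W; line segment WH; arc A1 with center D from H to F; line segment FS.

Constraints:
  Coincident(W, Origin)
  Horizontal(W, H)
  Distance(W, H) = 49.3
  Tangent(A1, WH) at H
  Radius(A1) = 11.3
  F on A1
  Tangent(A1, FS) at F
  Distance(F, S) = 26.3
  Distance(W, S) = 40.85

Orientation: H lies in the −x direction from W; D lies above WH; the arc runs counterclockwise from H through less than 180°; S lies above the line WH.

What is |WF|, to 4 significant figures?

39.64

W is at the origin; W and H share the same y with |WH| = 49.3 and H on the −x side, so H = (-49.30, 0.000). Tangency of A1 to WH means the radius DH is perpendicular to WH, so D = H + (0, 11.3) = (-49.30, 11.30). Since DF ⟂ FS (tangency), |DS| = √(11.3² + 26.3²) = 28.62 regardless of where F sits on A1. So S lies on both circle(W, 40.85) and circle(D, 28.62); the above-WH intersection is S = (-27.67, 30.05). F is the foot of the tangent from S: F = (-39.13, 6.377).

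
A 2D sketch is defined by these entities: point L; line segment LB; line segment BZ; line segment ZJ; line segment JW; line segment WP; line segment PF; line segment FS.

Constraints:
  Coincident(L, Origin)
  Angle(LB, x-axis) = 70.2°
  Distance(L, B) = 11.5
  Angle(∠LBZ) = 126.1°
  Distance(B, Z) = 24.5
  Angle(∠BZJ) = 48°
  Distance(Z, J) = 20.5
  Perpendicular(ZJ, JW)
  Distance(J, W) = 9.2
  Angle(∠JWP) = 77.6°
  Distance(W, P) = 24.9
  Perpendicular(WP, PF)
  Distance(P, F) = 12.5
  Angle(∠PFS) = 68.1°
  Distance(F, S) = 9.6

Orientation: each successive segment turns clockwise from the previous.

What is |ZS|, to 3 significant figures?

7.41

L is at the origin; LB runs at 70.2° with length 11.5, so B = (3.90, 10.8). ∠LBZ = 126.1° gives BZ at 16.3° from the x-axis; with |BZ| = 24.5, Z = (27.4, 17.7). ∠BZJ = 48.0° gives ZJ at -116° from the x-axis; with |ZJ| = 20.5, J = (18.5, -0.776). The perpendicularity gives JW at right angles to ZJ, so JW runs at 154°; with |JW| = 9.2, W = (10.2, 3.21). ∠JWP = 77.6° gives WP at 51.9° from the x-axis; with |WP| = 24.9, P = (25.6, 22.8). The perpendicularity gives PF at right angles to WP, so PF runs at -38.1°; with |PF| = 12.5, F = (35.4, 15.1). ∠PFS = 68.1° gives FS at -150° from the x-axis; with |FS| = 9.6, S = (27.1, 10.3). Then |ZS| = |S − Z| = 7.41.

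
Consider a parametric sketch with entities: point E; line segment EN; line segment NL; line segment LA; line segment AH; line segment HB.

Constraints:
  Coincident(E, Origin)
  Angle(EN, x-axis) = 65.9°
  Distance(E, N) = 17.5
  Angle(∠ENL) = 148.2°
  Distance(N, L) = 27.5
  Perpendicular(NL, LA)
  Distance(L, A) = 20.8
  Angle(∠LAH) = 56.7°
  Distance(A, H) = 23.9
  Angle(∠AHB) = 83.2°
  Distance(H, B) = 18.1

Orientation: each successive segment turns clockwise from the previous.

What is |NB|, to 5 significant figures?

20.150

E is at the origin; EN runs at 65.9° with length 17.5, so N = (7.1458, 15.975). ∠ENL = 148.2° gives NL at 34.100° from the x-axis; with |NL| = 27.5, L = (29.917, 31.392). The perpendicularity gives LA at right angles to NL, so LA runs at -55.900°; with |LA| = 20.8, A = (41.579, 14.169). ∠LAH = 56.7° gives AH at -179.20° from the x-axis; with |AH| = 23.9, H = (17.681, 13.835). ∠AHB = 83.2° gives HB at 84.000° from the x-axis; with |HB| = 18.1, B = (19.573, 31.836). Then |NB| = |B − N| = 20.150.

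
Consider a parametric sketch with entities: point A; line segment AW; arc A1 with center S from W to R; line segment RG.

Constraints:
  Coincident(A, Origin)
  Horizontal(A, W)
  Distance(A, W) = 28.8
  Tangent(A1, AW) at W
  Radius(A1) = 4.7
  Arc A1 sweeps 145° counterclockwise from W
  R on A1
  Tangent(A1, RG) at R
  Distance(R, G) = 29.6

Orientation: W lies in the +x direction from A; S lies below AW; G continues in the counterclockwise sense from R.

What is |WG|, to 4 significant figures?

33.41

A is at the origin; A and W share the same y with |AW| = 28.8 and W on the +x side, so W = (28.80, 0.000). Since A1 is tangent to AW there, SW ⟂ AW, so S = W + (0, -4.7) = (28.80, -4.700). On A1, W sits at bearing 90° from S; a 145° counterclockwise sweep puts R at bearing 235°, so R = S + 4.7·(cos 235°, sin 235°) = (26.10, -8.550). The tangent condition forces SR to be normal to RG, so RG runs along (−sin 235°, cos 235°); with |RG| = 29.6, G = (50.35, -25.53). Then |WG| = |G − W| = 33.41.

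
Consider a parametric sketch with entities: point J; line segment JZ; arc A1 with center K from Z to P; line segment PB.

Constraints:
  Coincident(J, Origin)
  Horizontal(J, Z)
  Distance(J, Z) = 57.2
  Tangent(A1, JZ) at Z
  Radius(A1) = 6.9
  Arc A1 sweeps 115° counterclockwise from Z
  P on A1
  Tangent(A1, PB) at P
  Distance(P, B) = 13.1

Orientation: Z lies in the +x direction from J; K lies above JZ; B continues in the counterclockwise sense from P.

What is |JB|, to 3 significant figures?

61.8

On A1, Z sits at bearing -90° from K; a 115° counterclockwise sweep puts P at bearing 25°, so P = K + 6.9·(cos 25°, sin 25°) = (63.5, 9.82). Tangency of A1 to PB means the radius KP is perpendicular to PB, so PB runs along (−sin 25°, cos 25°); with |PB| = 13.1, B = (57.9, 21.7). Then |JB| = |B − J| = 61.8.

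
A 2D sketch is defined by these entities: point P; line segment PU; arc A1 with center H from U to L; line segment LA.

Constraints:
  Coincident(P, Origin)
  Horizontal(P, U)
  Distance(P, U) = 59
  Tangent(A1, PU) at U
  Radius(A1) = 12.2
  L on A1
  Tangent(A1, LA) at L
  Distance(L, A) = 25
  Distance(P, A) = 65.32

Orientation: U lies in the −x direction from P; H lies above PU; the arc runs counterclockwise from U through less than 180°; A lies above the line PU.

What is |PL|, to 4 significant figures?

49.32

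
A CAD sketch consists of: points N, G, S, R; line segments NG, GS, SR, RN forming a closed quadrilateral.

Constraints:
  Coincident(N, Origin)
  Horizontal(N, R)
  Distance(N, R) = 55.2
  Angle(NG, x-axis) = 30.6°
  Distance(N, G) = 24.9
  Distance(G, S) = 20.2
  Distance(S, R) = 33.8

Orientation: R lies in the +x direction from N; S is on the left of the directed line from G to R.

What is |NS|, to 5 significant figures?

44.669

Checks: |GS| = 20.20 ✓; |SR| = 33.80 ✓.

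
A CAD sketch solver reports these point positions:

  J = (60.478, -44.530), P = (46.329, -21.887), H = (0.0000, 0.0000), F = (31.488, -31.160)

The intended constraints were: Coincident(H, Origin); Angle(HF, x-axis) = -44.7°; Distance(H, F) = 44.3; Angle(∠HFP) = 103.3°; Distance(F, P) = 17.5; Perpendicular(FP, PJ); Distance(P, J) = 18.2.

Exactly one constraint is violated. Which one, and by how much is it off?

Distance(P, J) = 18.2 — off by 8.50.

H = (0.00, 0.00) ✓; HF at -44.70° ✓; |HF| = 44.30 ✓; ∠HFP = 103.3° ✓; |FP| = 17.50 ✓; ∠(FP, PJ) = 90.00° ✓; |PJ| = 26.70 ✗.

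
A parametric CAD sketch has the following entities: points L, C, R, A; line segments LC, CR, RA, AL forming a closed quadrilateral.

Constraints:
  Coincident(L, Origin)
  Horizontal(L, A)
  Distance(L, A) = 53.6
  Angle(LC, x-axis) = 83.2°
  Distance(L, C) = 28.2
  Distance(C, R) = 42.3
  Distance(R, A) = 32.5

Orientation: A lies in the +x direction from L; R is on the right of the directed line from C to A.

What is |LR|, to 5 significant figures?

24.558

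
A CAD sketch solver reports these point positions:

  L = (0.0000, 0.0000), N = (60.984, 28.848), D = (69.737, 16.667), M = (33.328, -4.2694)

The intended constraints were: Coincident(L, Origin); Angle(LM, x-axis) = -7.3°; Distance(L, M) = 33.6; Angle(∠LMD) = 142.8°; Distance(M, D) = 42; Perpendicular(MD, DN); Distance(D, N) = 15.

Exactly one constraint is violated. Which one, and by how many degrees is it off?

Perpendicular(MD, DN) — off by 5.80°.

L = (0.00, 0.00) ✓; LM at -7.300° ✓; |LM| = 33.60 ✓; ∠LMD = 142.8° ✓; |MD| = 42.00 ✓; ∠(MD, DN) = 95.80° ✗; |DN| = 15.00 ✓.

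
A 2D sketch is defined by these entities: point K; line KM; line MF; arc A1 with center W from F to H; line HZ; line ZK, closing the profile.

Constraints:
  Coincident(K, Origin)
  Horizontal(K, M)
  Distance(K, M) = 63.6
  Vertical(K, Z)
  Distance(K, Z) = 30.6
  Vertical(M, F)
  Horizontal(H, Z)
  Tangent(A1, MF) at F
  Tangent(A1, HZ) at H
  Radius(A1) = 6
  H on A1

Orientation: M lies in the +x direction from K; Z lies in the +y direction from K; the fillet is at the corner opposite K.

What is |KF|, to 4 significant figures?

68.19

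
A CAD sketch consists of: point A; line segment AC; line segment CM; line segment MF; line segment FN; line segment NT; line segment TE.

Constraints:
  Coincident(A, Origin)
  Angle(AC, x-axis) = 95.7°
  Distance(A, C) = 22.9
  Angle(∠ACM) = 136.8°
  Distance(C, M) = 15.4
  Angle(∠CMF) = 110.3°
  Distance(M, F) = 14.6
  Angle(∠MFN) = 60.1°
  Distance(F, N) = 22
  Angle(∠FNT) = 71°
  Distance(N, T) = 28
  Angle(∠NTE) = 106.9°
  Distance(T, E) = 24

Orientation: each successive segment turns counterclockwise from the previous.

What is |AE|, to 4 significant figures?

58.19

A is at the origin; AC runs at 95.7° with length 22.9, so C = (-2.274, 22.79). ∠ACM = 136.8° gives CM at 138.9° from the x-axis; with |CM| = 15.4, M = (-13.88, 32.91). ∠CMF = 110.3° gives MF at -151.4° from the x-axis; with |MF| = 14.6, F = (-26.70, 25.92). ∠MFN = 60.1° gives FN at -31.50° from the x-axis; with |FN| = 22.0, N = (-7.940, 14.43). ∠FNT = 71.0° gives NT at 77.50° from the x-axis; with |NT| = 28.0, T = (-1.879, 41.76). ∠NTE = 106.9° gives TE at 150.6° from the x-axis; with |TE| = 24.0, E = (-22.79, 53.54). Then |AE| = |E − A| = 58.19.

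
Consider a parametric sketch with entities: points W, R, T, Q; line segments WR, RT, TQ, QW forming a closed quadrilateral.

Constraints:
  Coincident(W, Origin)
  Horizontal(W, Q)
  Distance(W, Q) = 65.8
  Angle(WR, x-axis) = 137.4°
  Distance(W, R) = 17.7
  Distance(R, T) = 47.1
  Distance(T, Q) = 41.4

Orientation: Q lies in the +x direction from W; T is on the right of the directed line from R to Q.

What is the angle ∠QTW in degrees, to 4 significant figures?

134.3°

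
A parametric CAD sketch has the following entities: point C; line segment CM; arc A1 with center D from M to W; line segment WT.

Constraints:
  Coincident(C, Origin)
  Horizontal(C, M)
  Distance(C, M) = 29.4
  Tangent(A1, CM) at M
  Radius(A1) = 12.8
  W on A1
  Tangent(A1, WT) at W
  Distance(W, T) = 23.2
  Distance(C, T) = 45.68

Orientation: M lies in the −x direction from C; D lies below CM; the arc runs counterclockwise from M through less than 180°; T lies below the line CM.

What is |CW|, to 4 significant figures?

44.47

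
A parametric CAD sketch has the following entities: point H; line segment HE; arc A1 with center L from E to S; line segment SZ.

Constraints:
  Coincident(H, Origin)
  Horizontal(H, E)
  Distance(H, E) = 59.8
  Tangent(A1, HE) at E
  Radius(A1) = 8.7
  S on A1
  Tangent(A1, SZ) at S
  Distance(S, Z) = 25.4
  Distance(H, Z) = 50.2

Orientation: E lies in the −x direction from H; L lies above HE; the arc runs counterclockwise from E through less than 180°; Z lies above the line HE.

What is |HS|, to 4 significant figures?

52.12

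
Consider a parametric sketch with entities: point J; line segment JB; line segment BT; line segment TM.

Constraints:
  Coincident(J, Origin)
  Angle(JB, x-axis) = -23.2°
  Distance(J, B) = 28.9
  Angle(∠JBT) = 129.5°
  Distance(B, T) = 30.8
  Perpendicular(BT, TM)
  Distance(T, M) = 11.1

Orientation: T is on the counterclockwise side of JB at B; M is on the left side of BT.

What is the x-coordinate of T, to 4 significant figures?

53.93

J is at the origin; JB runs at -23.2° with length 28.9, so B = 28.9·(cos -23.2°, sin -23.2°) = (26.56, -11.38). ∠JBT = 129.5°, so BT runs at -23.2° + (180° − 129.5°) = 27.30° from the x-axis; with |BT| = 30.8, T = B + 30.8·(cos 27.30°, sin 27.30°) = (53.93, 2.741). So T.x = 53.93.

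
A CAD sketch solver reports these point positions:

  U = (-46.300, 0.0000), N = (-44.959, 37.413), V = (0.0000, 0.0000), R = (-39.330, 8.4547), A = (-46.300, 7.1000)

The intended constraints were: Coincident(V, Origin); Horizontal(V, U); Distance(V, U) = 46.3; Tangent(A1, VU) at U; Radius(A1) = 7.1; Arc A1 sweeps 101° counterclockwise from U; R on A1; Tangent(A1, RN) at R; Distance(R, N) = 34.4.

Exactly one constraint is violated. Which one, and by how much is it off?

Distance(R, N) = 34.4 — off by 4.90.

V = (0.00, 0.00) ✓; V.y = 0.00, U.y = 0.00 ✓; |VU| = 46.30 ✓; ∠(AU, UV) = 90.00° ✓; |AU| = 7.100 ✓; bearing(A→R) − bearing(A→U) = 101.0° ✓; |AR| = 7.100 ✓; ∠(AR, RN) = 90.00° ✓; |RN| = 29.50 ✗.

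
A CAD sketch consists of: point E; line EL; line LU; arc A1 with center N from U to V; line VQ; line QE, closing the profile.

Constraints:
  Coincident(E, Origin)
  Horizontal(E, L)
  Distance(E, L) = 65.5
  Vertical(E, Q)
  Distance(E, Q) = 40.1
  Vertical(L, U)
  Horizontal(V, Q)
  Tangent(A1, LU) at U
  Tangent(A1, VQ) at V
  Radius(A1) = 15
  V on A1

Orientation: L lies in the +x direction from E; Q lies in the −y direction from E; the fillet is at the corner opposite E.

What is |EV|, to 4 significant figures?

64.48

E is at the origin; EL is horizontal with |EL| = 65.5 and L on the +x side, so L = (65.50, 0.000). EQ is vertical with |EQ| = 40.1 and Q on the −y side, so Q = (0.000, -40.10). The virtual corner opposite E is at (65.50, -40.10). The tangent condition forces NU to be normal to LU and A1 meets VQ tangentially, so NV is at right angles to VQ, with radius 15.0, so the center N sits 15.0 in from both sides at N = (50.50, -25.10). That places the tangent points at U = (65.50, -25.10) on LU and V = (50.50, -40.10) on VQ. Then |EV| = |V − E| = 64.48.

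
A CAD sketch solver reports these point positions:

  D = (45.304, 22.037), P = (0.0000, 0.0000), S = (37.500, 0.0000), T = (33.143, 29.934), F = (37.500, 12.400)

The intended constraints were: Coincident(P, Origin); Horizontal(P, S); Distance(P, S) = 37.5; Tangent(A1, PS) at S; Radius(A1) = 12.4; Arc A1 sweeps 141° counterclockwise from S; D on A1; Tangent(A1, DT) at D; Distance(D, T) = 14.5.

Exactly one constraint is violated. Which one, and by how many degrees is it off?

Tangent(A1, DT) at D — off by 6.00°.

P = (0.00, 0.00) ✓; P.y = 0.00, S.y = 0.00 ✓; |PS| = 37.50 ✓; ∠(FS, SP) = 90.00° ✓; |FS| = 12.40 ✓; bearing(F→D) − bearing(F→S) = 141.0° ✓; |FD| = 12.40 ✓; ∠(FD, DT) = 84.00° ✗; |DT| = 14.50 ✓.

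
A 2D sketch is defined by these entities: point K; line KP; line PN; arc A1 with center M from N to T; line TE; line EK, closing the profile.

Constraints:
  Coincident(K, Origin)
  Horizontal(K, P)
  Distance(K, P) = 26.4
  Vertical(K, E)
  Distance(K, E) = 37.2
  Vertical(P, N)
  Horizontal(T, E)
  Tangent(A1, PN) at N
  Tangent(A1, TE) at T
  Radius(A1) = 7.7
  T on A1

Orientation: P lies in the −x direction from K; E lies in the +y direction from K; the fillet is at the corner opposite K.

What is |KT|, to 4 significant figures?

41.64

K is at the origin; KP is horizontal with |KP| = 26.4 and P on the −x side, so P = (-26.40, 0.000). K and E share the same x with |KE| = 37.2 and E on the +y side, so E = (0.000, 37.20). The virtual corner opposite K is at (-26.40, 37.20). A1 meets PN tangentially, so MN is at right angles to PN and since A1 is tangent to TE there, MT ⟂ TE, with radius 7.7, so the center M sits 7.7 in from both sides at M = (-18.70, 29.50). That places the tangent points at N = (-26.40, 29.50) on PN and T = (-18.70, 37.20) on TE. Then |KT| = |T − K| = 41.64.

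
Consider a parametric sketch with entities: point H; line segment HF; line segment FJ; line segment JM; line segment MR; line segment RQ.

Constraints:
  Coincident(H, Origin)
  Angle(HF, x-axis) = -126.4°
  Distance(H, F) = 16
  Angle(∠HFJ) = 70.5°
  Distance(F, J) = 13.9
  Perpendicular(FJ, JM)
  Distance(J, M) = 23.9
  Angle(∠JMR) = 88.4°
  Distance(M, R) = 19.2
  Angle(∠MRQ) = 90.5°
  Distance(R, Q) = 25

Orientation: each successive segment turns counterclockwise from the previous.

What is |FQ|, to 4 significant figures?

5.082

H is at the origin; HF runs at -126.4° with length 16.0, so F = (-9.495, -12.88). ∠HFJ = 70.5° gives FJ at -16.90° from the x-axis; with |FJ| = 13.9, J = (3.805, -16.92). FJ is perpendicular to JM, so JM runs at 73.10°; with |JM| = 23.9, M = (10.75, 5.949). ∠JMR = 88.4° gives MR at 164.7° from the x-axis; with |MR| = 19.2, R = (-7.767, 11.02). ∠MRQ = 90.5° gives RQ at -105.8° from the x-axis; with |RQ| = 25.0, Q = (-14.57, -13.04). Then |FQ| = |Q − F| = 5.082.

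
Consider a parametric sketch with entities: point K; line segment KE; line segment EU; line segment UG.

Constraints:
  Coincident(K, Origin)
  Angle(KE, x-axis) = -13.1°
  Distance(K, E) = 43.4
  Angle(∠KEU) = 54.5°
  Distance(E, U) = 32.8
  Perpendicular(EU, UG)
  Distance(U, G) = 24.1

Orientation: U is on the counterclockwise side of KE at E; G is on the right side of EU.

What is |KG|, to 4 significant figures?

59.92

K is at the origin; KE runs at -13.1° with length 43.4, so E = 43.4·(cos -13.1°, sin -13.1°) = (42.27, -9.837). ∠KEU = 54.5°, so EU runs at -13.1° + (180° − 54.5°) = 112.4° from the x-axis; with |EU| = 32.8, U = E + 32.8·(cos 112.4°, sin 112.4°) = (29.77, 20.49). EU ⟂ UG; with |UG| = 24.1 on the right of EU, G = U + 24.1·(0.9245, 0.3811) = (52.05, 29.67). Then |KG| = |G − K| = 59.92.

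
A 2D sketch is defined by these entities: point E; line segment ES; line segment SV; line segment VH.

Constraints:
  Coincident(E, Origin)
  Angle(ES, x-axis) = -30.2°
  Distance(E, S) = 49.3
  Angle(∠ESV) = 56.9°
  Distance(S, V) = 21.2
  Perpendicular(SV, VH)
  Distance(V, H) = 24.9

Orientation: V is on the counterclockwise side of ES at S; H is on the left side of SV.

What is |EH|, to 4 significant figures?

17.37

E is at the origin; ES runs at -30.2° with length 49.3, so S = 49.3·(cos -30.2°, sin -30.2°) = (42.61, -24.80). ∠ESV = 56.9°, so SV runs at -30.2° + (180° − 56.9°) = 92.90° from the x-axis; with |SV| = 21.2, V = S + 21.2·(cos 92.90°, sin 92.90°) = (41.54, -3.626). SV ⟂ VH; with |VH| = 24.9 on the left of SV, H = V + 24.9·(-0.9987, -0.05059) = (16.67, -4.886). Then |EH| = |H − E| = 17.37.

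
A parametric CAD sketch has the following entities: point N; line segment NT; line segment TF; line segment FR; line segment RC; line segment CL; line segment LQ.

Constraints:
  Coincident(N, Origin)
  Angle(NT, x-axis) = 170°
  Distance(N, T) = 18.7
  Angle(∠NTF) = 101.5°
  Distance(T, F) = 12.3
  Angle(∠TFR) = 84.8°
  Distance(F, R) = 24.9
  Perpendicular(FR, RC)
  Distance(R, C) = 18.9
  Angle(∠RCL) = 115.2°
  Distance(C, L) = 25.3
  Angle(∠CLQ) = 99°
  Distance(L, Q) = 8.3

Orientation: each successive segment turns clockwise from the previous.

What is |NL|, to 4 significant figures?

23.44

N is at the origin; NT runs at 170.0° with length 18.7, so T = (-18.42, 3.247). ∠NTF = 101.5° gives TF at 91.50° from the x-axis; with |TF| = 12.3, F = (-18.74, 15.54). ∠TFR = 84.8° gives FR at -3.700° from the x-axis; with |FR| = 24.9, R = (6.110, 13.94). FR is perpendicular to RC, so RC runs at -93.70°; with |RC| = 18.9, C = (4.891, -4.924). ∠RCL = 115.2° gives CL at -158.5° from the x-axis; with |CL| = 25.3, L = (-18.65, -14.20). Then |NL| = |L − N| = 23.44.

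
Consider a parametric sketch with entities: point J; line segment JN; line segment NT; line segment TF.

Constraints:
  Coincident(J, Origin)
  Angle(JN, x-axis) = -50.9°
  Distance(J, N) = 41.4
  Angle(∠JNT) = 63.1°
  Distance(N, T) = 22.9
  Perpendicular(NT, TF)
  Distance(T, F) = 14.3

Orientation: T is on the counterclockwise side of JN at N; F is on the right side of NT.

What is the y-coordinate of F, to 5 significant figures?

-17.024

J is at the origin; JN runs at -50.9° with length 41.4, so N = 41.4·(cos -50.9°, sin -50.9°) = (26.110, -32.128). ∠JNT = 63.1°, so NT runs at -50.9° + (180° − 63.1°) = 66.000° from the x-axis; with |NT| = 22.9, T = N + 22.9·(cos 66.000°, sin 66.000°) = (35.424, -11.208). NT is perpendicular to TF; with |TF| = 14.3 on the right of NT, F = T + 14.3·(0.91355, -0.40674) = (48.488, -17.024). So F.y = -17.024.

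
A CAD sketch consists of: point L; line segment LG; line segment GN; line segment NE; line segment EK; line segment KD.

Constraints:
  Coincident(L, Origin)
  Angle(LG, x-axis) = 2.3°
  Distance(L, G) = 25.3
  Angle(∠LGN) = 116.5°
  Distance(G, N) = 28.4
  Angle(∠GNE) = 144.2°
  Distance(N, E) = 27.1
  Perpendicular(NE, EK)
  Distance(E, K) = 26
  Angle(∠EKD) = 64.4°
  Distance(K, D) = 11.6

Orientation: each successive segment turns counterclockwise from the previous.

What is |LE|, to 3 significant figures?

62.0

∠LGN = 116.5° gives GN at 65.8° from the x-axis; with |GN| = 28.4, N = (36.9, 26.9). ∠GNE = 144.2° gives NE at 102° from the x-axis; with |NE| = 27.1, E = (31.5, 53.5). Then |LE| = |E − L| = 62.0.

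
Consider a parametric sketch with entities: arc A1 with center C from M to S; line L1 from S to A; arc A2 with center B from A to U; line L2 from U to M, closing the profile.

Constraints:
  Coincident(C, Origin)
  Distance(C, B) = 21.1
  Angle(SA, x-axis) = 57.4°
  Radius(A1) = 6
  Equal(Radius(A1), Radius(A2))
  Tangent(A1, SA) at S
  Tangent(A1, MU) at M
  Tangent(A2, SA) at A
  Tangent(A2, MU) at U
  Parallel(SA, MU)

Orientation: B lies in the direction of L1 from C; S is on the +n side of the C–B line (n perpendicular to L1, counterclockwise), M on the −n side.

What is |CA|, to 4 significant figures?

21.94

Tangency of A1 to both parallel lines with radius 6.0 puts S and M at C ± 6.0·n: S = (-5.055, 3.233), M = (5.055, -3.233). Equal radii place A and U the same way about B: A = B + 6.0·n = (6.313, 21.01), U = B − 6.0·n = (16.42, 14.54). Then |CA| = |A − C| = 21.94.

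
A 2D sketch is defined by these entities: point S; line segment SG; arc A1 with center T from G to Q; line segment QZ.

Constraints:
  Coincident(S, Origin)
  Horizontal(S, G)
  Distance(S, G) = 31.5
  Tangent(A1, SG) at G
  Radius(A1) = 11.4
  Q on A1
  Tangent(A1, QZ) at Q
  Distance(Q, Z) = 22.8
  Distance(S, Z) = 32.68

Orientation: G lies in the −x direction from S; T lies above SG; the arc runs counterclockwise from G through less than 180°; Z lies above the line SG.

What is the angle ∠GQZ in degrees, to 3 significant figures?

144°

Checks: |TQ| = 11.40 ✓; ∠(TQ, QZ) = 90.00° ✓; |QZ| = 22.80 ✓; |SZ| = 32.68 ✓.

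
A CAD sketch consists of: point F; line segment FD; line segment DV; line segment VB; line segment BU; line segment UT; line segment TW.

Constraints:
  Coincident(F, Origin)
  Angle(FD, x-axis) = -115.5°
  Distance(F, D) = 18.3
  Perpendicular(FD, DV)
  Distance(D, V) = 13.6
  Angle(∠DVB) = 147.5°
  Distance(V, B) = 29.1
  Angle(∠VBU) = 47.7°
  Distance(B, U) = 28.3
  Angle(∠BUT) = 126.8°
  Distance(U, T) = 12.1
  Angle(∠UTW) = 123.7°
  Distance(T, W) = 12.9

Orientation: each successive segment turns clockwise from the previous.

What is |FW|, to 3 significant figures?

15.7

∠BUT = 126.8° gives UT at -63.5° from the x-axis; with |UT| = 12.1, T = (-2.33, -1.87). ∠UTW = 123.7° gives TW at -120° from the x-axis; with |TW| = 12.9, W = (-8.74, -13.1). Then |FW| = |W − F| = 15.7.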